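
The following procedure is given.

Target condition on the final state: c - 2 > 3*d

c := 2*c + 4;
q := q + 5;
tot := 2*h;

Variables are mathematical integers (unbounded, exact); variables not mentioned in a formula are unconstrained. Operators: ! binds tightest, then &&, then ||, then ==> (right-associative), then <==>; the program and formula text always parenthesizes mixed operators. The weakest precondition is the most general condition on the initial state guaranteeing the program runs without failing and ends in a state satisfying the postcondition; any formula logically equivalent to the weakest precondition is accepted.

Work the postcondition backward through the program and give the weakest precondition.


Working backward. After the program, the postcondition c - 2 > 3*d must hold; in canonical form it is c > 3*d + 2.
Before tot := 2*h: c > 3*d + 2
Before q := q + 5: c > 3*d + 2
Before c := 2*c + 4: 2*c > 3*d - 2
Answer: WP = 2*c > 3*d - 2


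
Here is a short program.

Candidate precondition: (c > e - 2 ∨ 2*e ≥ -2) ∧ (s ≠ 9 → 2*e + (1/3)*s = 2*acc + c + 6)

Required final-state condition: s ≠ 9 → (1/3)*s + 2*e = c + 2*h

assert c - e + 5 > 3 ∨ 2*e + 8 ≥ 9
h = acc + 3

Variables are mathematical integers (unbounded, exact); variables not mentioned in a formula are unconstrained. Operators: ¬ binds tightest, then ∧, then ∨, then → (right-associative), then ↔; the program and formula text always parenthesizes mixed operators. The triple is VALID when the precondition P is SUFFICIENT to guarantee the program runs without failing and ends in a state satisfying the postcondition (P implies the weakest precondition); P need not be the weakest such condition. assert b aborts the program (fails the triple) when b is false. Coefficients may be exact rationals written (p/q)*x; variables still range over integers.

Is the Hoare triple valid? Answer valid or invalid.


Working backward. After the program, the postcondition s ≠ 9 → (1/3)*s + 2*e = c + 2*h must hold; in canonical form it is s ≠ 9 → 2*e + (1/3)*s = c + 2*h.
Before h := acc + 3: s ≠ 9 → 2*e + (1/3)*s = 2*acc + c + 6
Before assert c - e + 5 > 3 ∨ 2*e + 8 ≥ 9: (c > e - 2 ∨ 2*e ≥ 1) ∧ (s ≠ 9 → 2*e + (1/3)*s = 2*acc + c + 6)
The weakest precondition is (c > e - 2 ∨ 2*e ≥ 1) ∧ (s ≠ 9 → 2*e + (1/3)*s = 2*acc + c + 6).
Check whether (c > e - 2 ∨ 2*e ≥ -2) ∧ (s ≠ 9 → 2*e + (1/3)*s = 2*acc + c + 6) implies it.
Countermodel: at the initial state acc = 0, c = -2, e = 0, s = 9, the precondition holds but the weakest precondition fails.
Answer: invalid


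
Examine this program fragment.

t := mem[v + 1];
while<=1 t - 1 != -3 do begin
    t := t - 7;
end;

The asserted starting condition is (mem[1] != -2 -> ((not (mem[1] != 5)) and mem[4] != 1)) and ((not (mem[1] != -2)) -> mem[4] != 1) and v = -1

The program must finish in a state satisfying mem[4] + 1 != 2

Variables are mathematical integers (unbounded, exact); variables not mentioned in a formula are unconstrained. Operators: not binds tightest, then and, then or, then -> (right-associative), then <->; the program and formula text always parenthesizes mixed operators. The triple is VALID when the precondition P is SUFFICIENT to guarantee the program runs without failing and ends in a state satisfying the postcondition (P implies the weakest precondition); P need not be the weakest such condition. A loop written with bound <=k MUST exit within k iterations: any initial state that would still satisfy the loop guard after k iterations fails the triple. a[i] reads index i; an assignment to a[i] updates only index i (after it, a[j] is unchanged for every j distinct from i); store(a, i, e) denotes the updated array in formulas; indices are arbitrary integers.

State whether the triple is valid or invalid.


Working backward. After the program, the postcondition mem[4] + 1 != 2 must hold; in canonical form it is mem[4] != 1.
Before the loop (bound <=1), unroll the exhaustion recursion (WP_0 = exit-now case; WP_j = one more guarded iteration, up to j = 1):
  WP_0: (not (t != -2)) and mem[4] != 1
  WP_1: (t != -2 -> ((not (t != 5)) and mem[4] != 1)) and ((not (t != -2)) -> mem[4] != 1)
So before the loop: (t != -2 -> ((not (t != 5)) and mem[4] != 1)) and ((not (t != -2)) -> mem[4] != 1)
Before t := mem[v + 1]: (mem[v + 1] != -2 -> ((not (mem[v + 1] != 5)) and mem[4] != 1)) and ((not (mem[v + 1] != -2)) -> mem[4] != 1)
The weakest precondition is (mem[v + 1] != -2 -> ((not (mem[v + 1] != 5)) and mem[4] != 1)) and ((not (mem[v + 1] != -2)) -> mem[4] != 1).
Check whether (mem[1] != -2 -> ((not (mem[1] != 5)) and mem[4] != 1)) and ((not (mem[1] != -2)) -> mem[4] != 1) and v = -1 implies it.
Countermodel: at the initial state mem = {[0] = 3, [1] = 5, [4] = 2, elsewhere 5}, v = -1, the precondition holds but the weakest precondition fails.
Answer: invalid


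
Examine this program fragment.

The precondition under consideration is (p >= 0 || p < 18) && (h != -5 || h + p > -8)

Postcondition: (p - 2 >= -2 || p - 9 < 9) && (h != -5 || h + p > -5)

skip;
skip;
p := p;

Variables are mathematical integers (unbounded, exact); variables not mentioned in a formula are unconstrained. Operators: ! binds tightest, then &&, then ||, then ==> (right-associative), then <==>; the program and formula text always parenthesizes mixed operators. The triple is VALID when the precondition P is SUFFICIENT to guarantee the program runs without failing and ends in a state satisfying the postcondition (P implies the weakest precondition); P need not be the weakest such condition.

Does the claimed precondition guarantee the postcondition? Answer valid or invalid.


Working backward. After the program, the postcondition (p - 2 >= -2 || p - 9 < 9) && (h != -5 || h + p > -5) must hold; in canonical form it is (p >= 0 || p < 18) && (h != -5 || h + p > -5).
Before p := p: (p >= 0 || p < 18) && (h != -5 || h + p > -5)
Before skip: (p >= 0 || p < 18) && (h != -5 || h + p > -5)
Before skip: (p >= 0 || p < 18) && (h != -5 || h + p > -5)
The weakest precondition is (p >= 0 || p < 18) && (h != -5 || h + p > -5).
Check whether (p >= 0 || p < 18) && (h != -5 || h + p > -8) implies it.
Countermodel: at the initial state h = -5, p = -2, the precondition holds but the weakest precondition fails.
Answer: invalid


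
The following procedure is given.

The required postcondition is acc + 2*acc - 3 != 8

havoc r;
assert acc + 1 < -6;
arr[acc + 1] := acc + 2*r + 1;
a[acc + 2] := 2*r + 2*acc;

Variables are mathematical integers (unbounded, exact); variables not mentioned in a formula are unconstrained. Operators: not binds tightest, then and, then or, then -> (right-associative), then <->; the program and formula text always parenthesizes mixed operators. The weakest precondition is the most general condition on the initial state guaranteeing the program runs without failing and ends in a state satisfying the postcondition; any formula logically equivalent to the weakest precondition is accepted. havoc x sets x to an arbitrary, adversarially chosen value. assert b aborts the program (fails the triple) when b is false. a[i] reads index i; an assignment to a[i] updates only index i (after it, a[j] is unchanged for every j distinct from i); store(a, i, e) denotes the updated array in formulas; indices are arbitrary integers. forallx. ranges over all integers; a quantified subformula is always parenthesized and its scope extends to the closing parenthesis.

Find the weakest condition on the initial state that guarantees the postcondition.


Working backward. After the program, the postcondition acc + 2*acc - 3 != 8 must hold; in canonical form it is 3*acc != 11.
Before a[acc + 2] := 2*r + 2*acc: 3*acc != 11
Before arr[acc + 1] := acc + 2*r + 1: 3*acc != 11
Before assert acc + 1 < -6: acc < -7 and 3*acc != 11
Before havoc r: acc < -7 and 3*acc != 11
Answer: WP = acc < -7 and 3*acc != 11


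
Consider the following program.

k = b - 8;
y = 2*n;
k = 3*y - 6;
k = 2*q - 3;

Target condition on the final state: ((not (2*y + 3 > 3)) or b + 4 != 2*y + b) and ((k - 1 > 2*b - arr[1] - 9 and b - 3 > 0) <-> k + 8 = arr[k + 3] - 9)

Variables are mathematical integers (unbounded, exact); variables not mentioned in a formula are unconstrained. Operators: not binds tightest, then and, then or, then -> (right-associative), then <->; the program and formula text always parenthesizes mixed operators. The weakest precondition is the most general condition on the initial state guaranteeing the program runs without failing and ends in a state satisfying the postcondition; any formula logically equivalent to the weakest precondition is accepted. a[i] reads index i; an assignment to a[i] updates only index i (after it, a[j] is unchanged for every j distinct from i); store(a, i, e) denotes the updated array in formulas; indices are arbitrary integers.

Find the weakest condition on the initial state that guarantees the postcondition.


Working backward. After the program, the postcondition ((not (2*y + 3 > 3)) or b + 4 != 2*y + b) and ((k - 1 > 2*b - arr[1] - 9 and b - 3 > 0) <-> k + 8 = arr[k + 3] - 9) must hold; in canonical form it is ((not (2*y > 0)) or 2*y != 4) and ((arr[1] + k > 2*b - 8 and b > 3) <-> k = arr[k + 3] - 17).
Before k := 2*q - 3: ((not (2*y > 0)) or 2*y != 4) and ((arr[1] + 2*q > 2*b - 5 and b > 3) <-> 2*q = arr[2*q] - 14)
Before k := 3*y - 6: ((not (2*y > 0)) or 2*y != 4) and ((arr[1] + 2*q > 2*b - 5 and b > 3) <-> 2*q = arr[2*q] - 14)
Before y := 2*n: ((not (4*n > 0)) or 4*n != 4) and ((arr[1] + 2*q > 2*b - 5 and b > 3) <-> 2*q = arr[2*q] - 14)
Before k := b - 8: ((not (4*n > 0)) or 4*n != 4) and ((arr[1] + 2*q > 2*b - 5 and b > 3) <-> 2*q = arr[2*q] - 14)
Answer: WP = ((not (4*n > 0)) or 4*n != 4) and ((arr[1] + 2*q > 2*b - 5 and b > 3) <-> 2*q = arr[2*q] - 14)


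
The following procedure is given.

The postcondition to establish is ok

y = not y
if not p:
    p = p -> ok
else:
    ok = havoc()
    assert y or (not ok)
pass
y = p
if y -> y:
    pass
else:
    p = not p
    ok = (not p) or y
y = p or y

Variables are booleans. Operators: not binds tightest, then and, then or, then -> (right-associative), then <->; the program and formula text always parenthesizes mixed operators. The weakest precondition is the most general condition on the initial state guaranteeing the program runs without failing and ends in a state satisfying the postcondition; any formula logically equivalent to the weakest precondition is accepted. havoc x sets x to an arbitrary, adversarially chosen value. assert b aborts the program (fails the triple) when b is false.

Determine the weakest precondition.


Working backward. After the program, ok must hold.
Before y := p or y: ok
Then branch requires ok; else branch requires p or y.
Before the if: ok
Before y := p: ok
Before skip: ok
Then branch requires ok; else branch requires false.
Before the if: ((not p) -> ok) and (not p)
Before y := not y: ((not p) -> ok) and (not p)
Answer: WP = ((not p) -> ok) and (not p)


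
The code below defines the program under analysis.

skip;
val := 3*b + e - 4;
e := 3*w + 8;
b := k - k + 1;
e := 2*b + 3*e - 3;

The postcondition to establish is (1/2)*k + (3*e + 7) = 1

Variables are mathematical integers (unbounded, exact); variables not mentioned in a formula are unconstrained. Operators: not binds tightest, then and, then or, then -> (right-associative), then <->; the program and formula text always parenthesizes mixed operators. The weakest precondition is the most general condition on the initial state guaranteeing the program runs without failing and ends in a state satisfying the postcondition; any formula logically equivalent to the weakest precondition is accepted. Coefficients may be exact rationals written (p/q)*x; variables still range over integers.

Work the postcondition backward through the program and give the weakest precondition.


Working backward. After the program, the postcondition (1/2)*k + (3*e + 7) = 1 must hold; in canonical form it is 3*e + (1/2)*k = -6.
Before e := 2*b + 3*e - 3: 6*b + 9*e + (1/2)*k = 3
Before b := k - k + 1: 9*e + (1/2)*k = -3
Before e := 3*w + 8: (1/2)*k + 27*w = -75
Before val := 3*b + e - 4: (1/2)*k + 27*w = -75
Before skip: (1/2)*k + 27*w = -75
Answer: WP = (1/2)*k + 27*w = -75


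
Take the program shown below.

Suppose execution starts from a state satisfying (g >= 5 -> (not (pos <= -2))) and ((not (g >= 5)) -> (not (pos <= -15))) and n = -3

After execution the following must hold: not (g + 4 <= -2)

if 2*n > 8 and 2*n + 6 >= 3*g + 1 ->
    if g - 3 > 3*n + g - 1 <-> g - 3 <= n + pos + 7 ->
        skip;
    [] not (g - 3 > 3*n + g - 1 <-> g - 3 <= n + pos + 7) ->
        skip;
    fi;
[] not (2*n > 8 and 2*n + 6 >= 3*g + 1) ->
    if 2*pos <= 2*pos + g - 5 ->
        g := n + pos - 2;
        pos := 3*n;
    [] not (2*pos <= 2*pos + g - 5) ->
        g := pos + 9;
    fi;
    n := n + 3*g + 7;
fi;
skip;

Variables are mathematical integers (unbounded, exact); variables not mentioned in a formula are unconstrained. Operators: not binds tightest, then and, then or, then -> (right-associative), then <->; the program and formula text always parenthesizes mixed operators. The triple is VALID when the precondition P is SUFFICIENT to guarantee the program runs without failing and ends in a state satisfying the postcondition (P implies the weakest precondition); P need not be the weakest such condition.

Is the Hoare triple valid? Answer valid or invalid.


Working backward. After the program, the postcondition not (g + 4 <= -2) must hold; in canonical form it is not (g <= -6).
Before skip: not (g <= -6)
Then branch requires ((3*n < -2 <-> g <= n + pos + 10) -> (not (g <= -6))) and ((not (3*n < -2 <-> g <= n + pos + 10)) -> (not (g <= -6))); else branch requires (g >= 5 -> (not (n + pos <= -4))) and ((not (g >= 5)) -> (not (pos <= -15))).
Before the if: ((2*n > 8 and 2*n >= 3*g - 5) -> (((3*n < -2 <-> g <= n + pos + 10) -> (not (g <= -6))) and ((not (3*n < -2 <-> g <= n + pos + 10)) -> (not (g <= -6))))) and ((not (2*n > 8 and 2*n >= 3*g - 5)) -> ((g >= 5 -> (not (n + pos <= -4))) and ((not (g >= 5)) -> (not (pos <= -15)))))
The weakest precondition is ((2*n > 8 and 2*n >= 3*g - 5) -> (((3*n < -2 <-> g <= n + pos + 10) -> (not (g <= -6))) and ((not (3*n < -2 <-> g <= n + pos + 10)) -> (not (g <= -6))))) and ((not (2*n > 8 and 2*n >= 3*g - 5)) -> ((g >= 5 -> (not (n + pos <= -4))) and ((not (g >= 5)) -> (not (pos <= -15))))).
Check whether (g >= 5 -> (not (pos <= -2))) and ((not (g >= 5)) -> (not (pos <= -15))) and n = -3 implies it.
Countermodel: at the initial state g = 5, n = -3, pos = -1, the precondition holds but the weakest precondition fails.
Answer: invalid


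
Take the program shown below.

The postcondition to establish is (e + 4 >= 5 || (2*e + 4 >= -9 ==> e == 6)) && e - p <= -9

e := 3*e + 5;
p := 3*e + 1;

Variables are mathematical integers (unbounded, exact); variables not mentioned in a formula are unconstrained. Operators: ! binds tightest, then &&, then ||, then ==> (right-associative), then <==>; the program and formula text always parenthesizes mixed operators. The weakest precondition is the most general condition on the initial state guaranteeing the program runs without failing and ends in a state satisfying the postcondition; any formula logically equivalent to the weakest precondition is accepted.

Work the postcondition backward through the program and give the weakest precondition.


Working backward. After the program, the postcondition (e + 4 >= 5 || (2*e + 4 >= -9 ==> e == 6)) && e - p <= -9 must hold; in canonical form it is (e >= 1 || (2*e >= -13 ==> e == 6)) && e <= p - 9.
Before p := 3*e + 1: (e >= 1 || (2*e >= -13 ==> e == 6)) && 2*e >= 8
Before e := 3*e + 5: (3*e >= -4 || (6*e >= -23 ==> 3*e == 1)) && 6*e >= -2
Answer: WP = (3*e >= -4 || (6*e >= -23 ==> 3*e == 1)) && 6*e >= -2


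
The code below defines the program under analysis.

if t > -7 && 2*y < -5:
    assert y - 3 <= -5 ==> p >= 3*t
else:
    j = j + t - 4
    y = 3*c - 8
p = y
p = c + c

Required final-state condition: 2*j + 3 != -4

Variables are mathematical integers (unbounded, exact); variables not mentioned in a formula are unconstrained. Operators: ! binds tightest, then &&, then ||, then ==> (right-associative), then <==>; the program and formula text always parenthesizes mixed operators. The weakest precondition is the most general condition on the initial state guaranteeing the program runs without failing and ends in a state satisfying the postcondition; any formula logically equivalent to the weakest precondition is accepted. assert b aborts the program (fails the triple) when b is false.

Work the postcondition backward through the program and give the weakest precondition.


Working backward. After the program, the postcondition 2*j + 3 != -4 must hold; in canonical form it is 2*j != -7.
Before p := c + c: 2*j != -7
Before p := y: 2*j != -7
Then branch requires (y <= -2 ==> p >= 3*t) && 2*j != -7; else branch requires 2*j + 2*t != 1.
Before the if: ((t > -7 && 2*y < -5) ==> ((y <= -2 ==> p >= 3*t) && 2*j != -7)) && ((!(t > -7 && 2*y < -5)) ==> 2*j + 2*t != 1)
Answer: WP = ((t > -7 && 2*y < -5) ==> ((y <= -2 ==> p >= 3*t) && 2*j != -7)) && ((!(t > -7 && 2*y < -5)) ==> 2*j + 2*t != 1)


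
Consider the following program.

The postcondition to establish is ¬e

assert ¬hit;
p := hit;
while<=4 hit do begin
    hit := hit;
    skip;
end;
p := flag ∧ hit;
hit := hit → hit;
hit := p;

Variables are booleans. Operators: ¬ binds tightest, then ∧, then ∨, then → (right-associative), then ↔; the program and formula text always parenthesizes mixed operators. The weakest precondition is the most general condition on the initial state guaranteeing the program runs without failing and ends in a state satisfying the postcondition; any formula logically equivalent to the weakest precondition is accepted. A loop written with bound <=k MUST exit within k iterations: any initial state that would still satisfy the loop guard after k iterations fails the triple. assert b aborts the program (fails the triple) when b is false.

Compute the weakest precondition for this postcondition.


Working backward. After the program, ¬e must hold.
Before hit := p: ¬e
Before hit := hit → hit: ¬e
Before p := flag ∧ hit: ¬e
Before the loop (bound <=4), unroll the exhaustion recursion (WP_0 = exit-now case; WP_j = one more guarded iteration, up to j = 4):
  WP_0: (¬hit) ∧ (¬e)
  WP_1: (hit → ((¬hit) ∧ (¬e))) ∧ ((¬hit) → (¬e))
  WP_2: (hit → ((hit → ((¬hit) ∧ (¬e))) ∧ ((¬hit) → (¬e)))) ∧ ((¬hit) → (¬e))
  WP_3: (hit → ((hit → ((hit → ((¬hit) ∧ (¬e))) ∧ ((¬hit) → (¬e)))) ∧ ((¬hit) → (¬e)))) ∧ ((¬hit) → (¬e))
  WP_4: (hit → ((hit → ((hit → ((hit → ((¬hit) ∧ (¬e))) ∧ ((¬hit) → (¬e)))) ∧ ((¬hit) → (¬e)))) ∧ ((¬hit) → (¬e)))) ∧ ((¬hit) → (¬e))
So before the loop: (hit → ((hit → ((hit → ((hit → ((¬hit) ∧ (¬e))) ∧ ((¬hit) → (¬e)))) ∧ ((¬hit) → (¬e)))) ∧ ((¬hit) → (¬e)))) ∧ ((¬hit) → (¬e))
Before p := hit: (hit → ((hit → ((hit → ((hit → ((¬hit) ∧ (¬e))) ∧ ((¬hit) → (¬e)))) ∧ ((¬hit) → (¬e)))) ∧ ((¬hit) → (¬e)))) ∧ ((¬hit) → (¬e))
Before assert ¬hit: (¬hit) ∧ (hit → ((hit → ((hit → ((hit → ((¬hit) ∧ (¬e))) ∧ ((¬hit) → (¬e)))) ∧ ((¬hit) → (¬e)))) ∧ ((¬hit) → (¬e)))) ∧ ((¬hit) → (¬e))
Answer: WP = (¬hit) ∧ (hit → ((hit → ((hit → ((hit → ((¬hit) ∧ (¬e))) ∧ ((¬hit) → (¬e)))) ∧ ((¬hit) → (¬e)))) ∧ ((¬hit) → (¬e)))) ∧ ((¬hit) → (¬e))


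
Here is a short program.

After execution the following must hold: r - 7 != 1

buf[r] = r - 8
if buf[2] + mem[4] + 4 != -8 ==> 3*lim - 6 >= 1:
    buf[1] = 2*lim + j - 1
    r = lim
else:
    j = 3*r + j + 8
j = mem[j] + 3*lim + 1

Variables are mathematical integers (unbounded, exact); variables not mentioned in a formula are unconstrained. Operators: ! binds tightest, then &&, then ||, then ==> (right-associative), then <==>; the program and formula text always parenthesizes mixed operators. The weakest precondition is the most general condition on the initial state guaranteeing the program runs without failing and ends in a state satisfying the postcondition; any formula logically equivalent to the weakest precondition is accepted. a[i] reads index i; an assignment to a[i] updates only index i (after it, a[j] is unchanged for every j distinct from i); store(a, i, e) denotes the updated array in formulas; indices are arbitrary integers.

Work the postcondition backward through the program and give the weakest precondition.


Working backward. After the program, the postcondition r - 7 != 1 must hold; in canonical form it is r != 8.
Before j := mem[j] + 3*lim + 1: r != 8
Then branch requires lim != 8; else branch requires r != 8.
Before the if: ((buf[2] + mem[4] != -12 ==> 3*lim >= 7) ==> lim != 8) && ((!(buf[2] + mem[4] != -12 ==> 3*lim >= 7)) ==> r != 8)
Before buf[r] := r - 8: ((mem[4] + store(buf, r, r - 8)[2] != -12 ==> 3*lim >= 7) ==> lim != 8) && ((!(mem[4] + store(buf, r, r - 8)[2] != -12 ==> 3*lim >= 7)) ==> r != 8)
Answer: WP = ((mem[4] + store(buf, r, r - 8)[2] != -12 ==> 3*lim >= 7) ==> lim != 8) && ((!(mem[4] + store(buf, r, r - 8)[2] != -12 ==> 3*lim >= 7)) ==> r != 8)


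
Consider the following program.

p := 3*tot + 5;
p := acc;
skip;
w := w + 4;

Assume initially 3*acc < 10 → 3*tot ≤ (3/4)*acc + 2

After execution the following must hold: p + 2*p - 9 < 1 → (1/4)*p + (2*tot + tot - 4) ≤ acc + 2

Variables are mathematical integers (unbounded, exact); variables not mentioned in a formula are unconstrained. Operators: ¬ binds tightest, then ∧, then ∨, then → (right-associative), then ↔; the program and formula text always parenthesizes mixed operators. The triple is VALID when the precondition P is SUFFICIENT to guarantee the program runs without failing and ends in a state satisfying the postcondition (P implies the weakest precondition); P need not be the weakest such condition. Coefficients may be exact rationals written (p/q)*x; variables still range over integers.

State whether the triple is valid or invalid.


Working backward. After the program, the postcondition p + 2*p - 9 < 1 → (1/4)*p + (2*tot + tot - 4) ≤ acc + 2 must hold; in canonical form it is 3*p < 10 → (1/4)*p + 3*tot ≤ acc + 6.
Before w := w + 4: 3*p < 10 → (1/4)*p + 3*tot ≤ acc + 6
Before skip: 3*p < 10 → (1/4)*p + 3*tot ≤ acc + 6
Before p := acc: 3*acc < 10 → 3*tot ≤ (3/4)*acc + 6
Before p := 3*tot + 5: 3*acc < 10 → 3*tot ≤ (3/4)*acc + 6
The weakest precondition is 3*acc < 10 → 3*tot ≤ (3/4)*acc + 6.
Check whether 3*acc < 10 → 3*tot ≤ (3/4)*acc + 2 implies it.
Every state satisfying the precondition satisfies the weakest precondition: the implication holds.
Answer: valid


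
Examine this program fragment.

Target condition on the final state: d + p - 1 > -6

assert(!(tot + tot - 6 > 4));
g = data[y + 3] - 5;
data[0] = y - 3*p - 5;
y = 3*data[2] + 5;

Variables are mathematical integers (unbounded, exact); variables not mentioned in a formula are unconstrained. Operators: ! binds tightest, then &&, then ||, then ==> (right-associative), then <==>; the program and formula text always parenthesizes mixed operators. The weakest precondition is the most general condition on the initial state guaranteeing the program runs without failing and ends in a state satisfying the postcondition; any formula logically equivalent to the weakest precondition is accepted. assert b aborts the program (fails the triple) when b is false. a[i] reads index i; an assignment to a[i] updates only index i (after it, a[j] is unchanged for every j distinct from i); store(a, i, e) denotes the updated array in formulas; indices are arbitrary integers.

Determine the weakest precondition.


Working backward. After the program, the postcondition d + p - 1 > -6 must hold; in canonical form it is d + p > -5.
Before y := 3*data[2] + 5: d + p > -5
Before data[0] := y - 3*p - 5: d + p > -5
Before g := data[y + 3] - 5: d + p > -5
Before assert !(tot + tot - 6 > 4): (!(2*tot > 10)) && d + p > -5
Answer: WP = (!(2*tot > 10)) && d + p > -5


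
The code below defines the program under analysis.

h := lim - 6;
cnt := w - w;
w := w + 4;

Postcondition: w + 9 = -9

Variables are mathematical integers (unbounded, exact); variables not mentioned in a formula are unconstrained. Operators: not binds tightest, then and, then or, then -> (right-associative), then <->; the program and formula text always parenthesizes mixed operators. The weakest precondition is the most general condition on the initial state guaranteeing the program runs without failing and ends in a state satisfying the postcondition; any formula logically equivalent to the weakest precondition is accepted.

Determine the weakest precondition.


Working backward. After the program, the postcondition w + 9 = -9 must hold; in canonical form it is w = -18.
Before w := w + 4: w = -22
Before cnt := w - w: w = -22
Before h := lim - 6: w = -22
Answer: WP = w = -22


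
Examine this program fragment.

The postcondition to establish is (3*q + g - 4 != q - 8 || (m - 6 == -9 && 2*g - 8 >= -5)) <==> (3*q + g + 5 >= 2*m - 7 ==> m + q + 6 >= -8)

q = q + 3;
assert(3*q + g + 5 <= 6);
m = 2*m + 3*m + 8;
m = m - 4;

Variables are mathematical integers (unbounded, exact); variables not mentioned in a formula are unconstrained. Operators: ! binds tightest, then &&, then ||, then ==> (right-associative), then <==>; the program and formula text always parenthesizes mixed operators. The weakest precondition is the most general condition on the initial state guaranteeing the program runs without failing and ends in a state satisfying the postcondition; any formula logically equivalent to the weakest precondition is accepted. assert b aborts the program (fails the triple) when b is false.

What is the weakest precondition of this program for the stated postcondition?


Working backward. After the program, the postcondition (3*q + g - 4 != q - 8 || (m - 6 == -9 && 2*g - 8 >= -5)) <==> (3*q + g + 5 >= 2*m - 7 ==> m + q + 6 >= -8) must hold; in canonical form it is (g + 2*q != -4 || (m == -3 && 2*g >= 3)) <==> (g + 3*q >= 2*m - 12 ==> m + q >= -14).
Before m := m - 4: (g + 2*q != -4 || (m == 1 && 2*g >= 3)) <==> (g + 3*q >= 2*m - 20 ==> m + q >= -10)
Before m := 2*m + 3*m + 8: (g + 2*q != -4 || (5*m == -7 && 2*g >= 3)) <==> (g + 3*q >= 10*m - 4 ==> 5*m + q >= -18)
Before assert 3*q + g + 5 <= 6: g + 3*q <= 1 && ((g + 2*q != -4 || (5*m == -7 && 2*g >= 3)) <==> (g + 3*q >= 10*m - 4 ==> 5*m + q >= -18))
Before q := q + 3: g + 3*q <= -8 && ((g + 2*q != -10 || (5*m == -7 && 2*g >= 3)) <==> (g + 3*q >= 10*m - 13 ==> 5*m + q >= -21))
Answer: WP = g + 3*q <= -8 && ((g + 2*q != -10 || (5*m == -7 && 2*g >= 3)) <==> (g + 3*q >= 10*m - 13 ==> 5*m + q >= -21))


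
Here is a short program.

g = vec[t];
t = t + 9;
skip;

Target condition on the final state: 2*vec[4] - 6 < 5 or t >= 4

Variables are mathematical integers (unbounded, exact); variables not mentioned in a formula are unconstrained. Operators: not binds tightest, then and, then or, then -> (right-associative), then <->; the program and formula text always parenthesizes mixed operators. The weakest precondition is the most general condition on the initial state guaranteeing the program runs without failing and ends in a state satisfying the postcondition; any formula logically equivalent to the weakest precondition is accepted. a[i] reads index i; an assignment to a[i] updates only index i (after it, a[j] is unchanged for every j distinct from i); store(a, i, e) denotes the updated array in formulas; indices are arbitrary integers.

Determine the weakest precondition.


Working backward. After the program, the postcondition 2*vec[4] - 6 < 5 or t >= 4 must hold; in canonical form it is 2*vec[4] < 11 or t >= 4.
Before skip: 2*vec[4] < 11 or t >= 4
Before t := t + 9: 2*vec[4] < 11 or t >= -5
Before g := vec[t]: 2*vec[4] < 11 or t >= -5
Answer: WP = 2*vec[4] < 11 or t >= -5


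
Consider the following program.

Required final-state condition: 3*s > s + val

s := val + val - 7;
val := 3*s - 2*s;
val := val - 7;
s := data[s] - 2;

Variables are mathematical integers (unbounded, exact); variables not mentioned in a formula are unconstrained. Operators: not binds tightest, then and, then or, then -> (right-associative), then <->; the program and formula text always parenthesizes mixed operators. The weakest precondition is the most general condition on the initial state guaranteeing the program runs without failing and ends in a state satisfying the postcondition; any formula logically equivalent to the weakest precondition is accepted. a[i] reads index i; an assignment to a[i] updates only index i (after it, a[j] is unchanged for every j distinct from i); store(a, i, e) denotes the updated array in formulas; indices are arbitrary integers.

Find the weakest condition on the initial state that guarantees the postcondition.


Working backward. After the program, the postcondition 3*s > s + val must hold; in canonical form it is 2*s > val.
Before s := data[s] - 2: 2*data[s] > val + 4
Before val := val - 7: 2*data[s] > val - 3
Before val := 3*s - 2*s: 2*data[s] > s - 3
Before s := val + val - 7: 2*data[2*val - 7] > 2*val - 10
Answer: WP = 2*data[2*val - 7] > 2*val - 10


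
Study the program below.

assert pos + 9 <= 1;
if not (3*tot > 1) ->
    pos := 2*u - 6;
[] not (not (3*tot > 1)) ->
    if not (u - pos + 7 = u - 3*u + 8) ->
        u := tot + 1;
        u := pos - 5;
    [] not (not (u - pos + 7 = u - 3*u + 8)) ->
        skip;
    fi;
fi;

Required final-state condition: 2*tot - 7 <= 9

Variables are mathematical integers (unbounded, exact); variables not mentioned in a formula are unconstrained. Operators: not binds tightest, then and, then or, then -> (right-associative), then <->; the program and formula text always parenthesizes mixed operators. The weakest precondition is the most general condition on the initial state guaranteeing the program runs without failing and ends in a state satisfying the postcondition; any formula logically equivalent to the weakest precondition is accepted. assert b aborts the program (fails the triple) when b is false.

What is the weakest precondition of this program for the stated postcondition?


Working backward. After the program, the postcondition 2*tot - 7 <= 9 must hold; in canonical form it is 2*tot <= 16.
Then branch requires 2*tot <= 16; else branch requires ((not (3*u = pos + 1)) -> 2*tot <= 16) and (3*u = pos + 1 -> 2*tot <= 16).
Before the if: ((not (3*tot > 1)) -> 2*tot <= 16) and (3*tot > 1 -> (((not (3*u = pos + 1)) -> 2*tot <= 16) and (3*u = pos + 1 -> 2*tot <= 16)))
Before assert pos + 9 <= 1: pos <= -8 and ((not (3*tot > 1)) -> 2*tot <= 16) and (3*tot > 1 -> (((not (3*u = pos + 1)) -> 2*tot <= 16) and (3*u = pos + 1 -> 2*tot <= 16)))
Answer: WP = pos <= -8 and ((not (3*tot > 1)) -> 2*tot <= 16) and (3*tot > 1 -> (((not (3*u = pos + 1)) -> 2*tot <= 16) and (3*u = pos + 1 -> 2*tot <= 16)))


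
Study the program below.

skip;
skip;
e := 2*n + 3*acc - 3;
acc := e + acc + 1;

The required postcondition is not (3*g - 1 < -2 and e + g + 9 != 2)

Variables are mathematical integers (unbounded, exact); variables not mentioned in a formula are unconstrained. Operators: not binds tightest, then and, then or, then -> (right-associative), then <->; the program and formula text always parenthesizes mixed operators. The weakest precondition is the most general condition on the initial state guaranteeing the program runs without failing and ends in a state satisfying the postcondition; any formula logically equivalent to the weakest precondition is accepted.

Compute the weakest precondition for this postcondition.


Working backward. After the program, the postcondition not (3*g - 1 < -2 and e + g + 9 != 2) must hold; in canonical form it is not (3*g < -1 and e + g != -7).
Before acc := e + acc + 1: not (3*g < -1 and e + g != -7)
Before e := 2*n + 3*acc - 3: not (3*g < -1 and 3*acc + g + 2*n != -4)
Before skip: not (3*g < -1 and 3*acc + g + 2*n != -4)
Before skip: not (3*g < -1 and 3*acc + g + 2*n != -4)
Answer: WP = not (3*g < -1 and 3*acc + g + 2*n != -4)


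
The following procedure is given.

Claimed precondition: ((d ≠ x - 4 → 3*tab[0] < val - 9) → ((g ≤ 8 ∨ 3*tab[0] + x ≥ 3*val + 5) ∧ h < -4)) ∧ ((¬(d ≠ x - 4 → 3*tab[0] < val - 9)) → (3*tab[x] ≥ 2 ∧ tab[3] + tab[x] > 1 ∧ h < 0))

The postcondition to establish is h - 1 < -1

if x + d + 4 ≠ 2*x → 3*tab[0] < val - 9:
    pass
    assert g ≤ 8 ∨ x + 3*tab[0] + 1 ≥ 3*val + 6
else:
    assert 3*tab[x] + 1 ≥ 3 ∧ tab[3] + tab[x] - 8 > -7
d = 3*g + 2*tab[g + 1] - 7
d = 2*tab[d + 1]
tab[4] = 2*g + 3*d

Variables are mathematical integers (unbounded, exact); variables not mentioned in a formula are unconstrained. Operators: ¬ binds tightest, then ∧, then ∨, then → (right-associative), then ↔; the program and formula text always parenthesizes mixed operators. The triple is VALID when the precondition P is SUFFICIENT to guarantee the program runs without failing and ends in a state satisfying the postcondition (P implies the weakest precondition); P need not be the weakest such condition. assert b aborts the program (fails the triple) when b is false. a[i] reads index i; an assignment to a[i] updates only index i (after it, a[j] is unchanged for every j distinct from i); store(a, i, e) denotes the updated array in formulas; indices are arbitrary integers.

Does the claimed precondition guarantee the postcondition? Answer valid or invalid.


Working backward. After the program, the postcondition h - 1 < -1 must hold; in canonical form it is h < 0.
Before tab[4] := 2*g + 3*d: h < 0
Before d := 2*tab[d + 1]: h < 0
Before d := 3*g + 2*tab[g + 1] - 7: h < 0
Then branch requires (g ≤ 8 ∨ 3*tab[0] + x ≥ 3*val + 5) ∧ h < 0; else branch requires 3*tab[x] ≥ 2 ∧ tab[3] + tab[x] > 1 ∧ h < 0.
Before the if: ((d ≠ x - 4 → 3*tab[0] < val - 9) → ((g ≤ 8 ∨ 3*tab[0] + x ≥ 3*val + 5) ∧ h < 0)) ∧ ((¬(d ≠ x - 4 → 3*tab[0] < val - 9)) → (3*tab[x] ≥ 2 ∧ tab[3] + tab[x] > 1 ∧ h < 0))
The weakest precondition is ((d ≠ x - 4 → 3*tab[0] < val - 9) → ((g ≤ 8 ∨ 3*tab[0] + x ≥ 3*val + 5) ∧ h < 0)) ∧ ((¬(d ≠ x - 4 → 3*tab[0] < val - 9)) → (3*tab[x] ≥ 2 ∧ tab[3] + tab[x] > 1 ∧ h < 0)).
Check whether ((d ≠ x - 4 → 3*tab[0] < val - 9) → ((g ≤ 8 ∨ 3*tab[0] + x ≥ 3*val + 5) ∧ h < -4)) ∧ ((¬(d ≠ x - 4 → 3*tab[0] < val - 9)) → (3*tab[x] ≥ 2 ∧ tab[3] + tab[x] > 1 ∧ h < 0)) implies it.
Every state satisfying the precondition satisfies the weakest precondition: the implication holds.
Answer: valid


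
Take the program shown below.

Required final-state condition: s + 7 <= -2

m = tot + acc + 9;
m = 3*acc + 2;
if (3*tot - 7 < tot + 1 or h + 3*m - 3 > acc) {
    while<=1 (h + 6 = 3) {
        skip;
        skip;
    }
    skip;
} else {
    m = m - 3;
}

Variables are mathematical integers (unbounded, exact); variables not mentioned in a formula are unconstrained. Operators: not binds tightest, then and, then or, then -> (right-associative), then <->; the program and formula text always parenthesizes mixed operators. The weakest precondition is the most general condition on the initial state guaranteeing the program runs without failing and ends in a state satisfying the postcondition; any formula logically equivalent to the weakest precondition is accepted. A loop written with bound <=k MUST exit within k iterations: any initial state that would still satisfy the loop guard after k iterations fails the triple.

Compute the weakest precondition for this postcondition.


Working backward. After the program, the postcondition s + 7 <= -2 must hold; in canonical form it is s <= -9.
Then branch requires (h = -3 -> ((not (h = -3)) and s <= -9)) and ((not (h = -3)) -> s <= -9); else branch requires s <= -9.
Before the if: ((2*tot < 8 or h + 3*m > acc + 3) -> ((h = -3 -> ((not (h = -3)) and s <= -9)) and ((not (h = -3)) -> s <= -9))) and ((not (2*tot < 8 or h + 3*m > acc + 3)) -> s <= -9)
Before m := 3*acc + 2: ((2*tot < 8 or 8*acc + h > -3) -> ((h = -3 -> ((not (h = -3)) and s <= -9)) and ((not (h = -3)) -> s <= -9))) and ((not (2*tot < 8 or 8*acc + h > -3)) -> s <= -9)
Before m := tot + acc + 9: ((2*tot < 8 or 8*acc + h > -3) -> ((h = -3 -> ((not (h = -3)) and s <= -9)) and ((not (h = -3)) -> s <= -9))) and ((not (2*tot < 8 or 8*acc + h > -3)) -> s <= -9)
Answer: WP = ((2*tot < 8 or 8*acc + h > -3) -> ((h = -3 -> ((not (h = -3)) and s <= -9)) and ((not (h = -3)) -> s <= -9))) and ((not (2*tot < 8 or 8*acc + h > -3)) -> s <= -9)


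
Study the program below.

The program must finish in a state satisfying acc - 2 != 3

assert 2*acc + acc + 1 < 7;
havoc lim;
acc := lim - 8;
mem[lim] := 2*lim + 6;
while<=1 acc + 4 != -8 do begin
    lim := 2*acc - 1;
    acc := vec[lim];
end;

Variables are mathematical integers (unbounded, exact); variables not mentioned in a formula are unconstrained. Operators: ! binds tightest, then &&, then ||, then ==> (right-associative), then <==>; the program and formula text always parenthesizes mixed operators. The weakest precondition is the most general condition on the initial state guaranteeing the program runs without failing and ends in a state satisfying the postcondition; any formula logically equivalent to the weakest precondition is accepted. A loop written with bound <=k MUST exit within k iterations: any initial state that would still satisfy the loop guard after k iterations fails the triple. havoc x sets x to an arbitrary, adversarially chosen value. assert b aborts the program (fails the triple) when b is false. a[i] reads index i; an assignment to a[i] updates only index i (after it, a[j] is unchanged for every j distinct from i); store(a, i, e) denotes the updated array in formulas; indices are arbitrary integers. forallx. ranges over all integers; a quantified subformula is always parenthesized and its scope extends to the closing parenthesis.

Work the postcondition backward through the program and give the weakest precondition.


Working backward. After the program, the postcondition acc - 2 != 3 must hold; in canonical form it is acc != 5.
Before the loop (bound <=1), unroll the exhaustion recursion (WP_0 = exit-now case; WP_j = one more guarded iteration, up to j = 1):
  WP_0: (!(acc != -12)) && acc != 5
  WP_1: (acc != -12 ==> ((!(vec[2*acc - 1] != -12)) && vec[2*acc - 1] != 5)) && ((!(acc != -12)) ==> acc != 5)
So before the loop: (acc != -12 ==> ((!(vec[2*acc - 1] != -12)) && vec[2*acc - 1] != 5)) && ((!(acc != -12)) ==> acc != 5)
Before mem[lim] := 2*lim + 6: (acc != -12 ==> ((!(vec[2*acc - 1] != -12)) && vec[2*acc - 1] != 5)) && ((!(acc != -12)) ==> acc != 5)
Before acc := lim - 8: (lim != -4 ==> ((!(vec[2*lim - 17] != -12)) && vec[2*lim - 17] != 5)) && ((!(lim != -4)) ==> lim != 13)
Before havoc lim: forall lim_1. ((lim_1 != -4 ==> ((!(vec[2*lim_1 - 17] != -12)) && vec[2*lim_1 - 17] != 5)) && ((!(lim_1 != -4)) ==> lim_1 != 13))
Before assert 2*acc + acc + 1 < 7: 3*acc < 6 && (forall lim_1. ((lim_1 != -4 ==> ((!(vec[2*lim_1 - 17] != -12)) && vec[2*lim_1 - 17] != 5)) && ((!(lim_1 != -4)) ==> lim_1 != 13)))
Answer: WP = 3*acc < 6 && (forall lim_1. ((lim_1 != -4 ==> ((!(vec[2*lim_1 - 17] != -12)) && vec[2*lim_1 - 17] != 5)) && ((!(lim_1 != -4)) ==> lim_1 != 13)))


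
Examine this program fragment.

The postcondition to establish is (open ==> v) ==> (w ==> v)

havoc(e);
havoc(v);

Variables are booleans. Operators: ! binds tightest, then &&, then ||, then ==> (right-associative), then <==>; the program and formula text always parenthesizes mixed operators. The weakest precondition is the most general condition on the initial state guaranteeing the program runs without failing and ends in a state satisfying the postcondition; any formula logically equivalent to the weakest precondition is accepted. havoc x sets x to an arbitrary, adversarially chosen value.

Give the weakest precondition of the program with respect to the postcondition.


Working backward. After the program, (open ==> v) ==> (w ==> v) must hold.
Before havoc v: (!open) ==> (!w)
Before havoc e: (!open) ==> (!w)
Answer: WP = (!open) ==> (!w)


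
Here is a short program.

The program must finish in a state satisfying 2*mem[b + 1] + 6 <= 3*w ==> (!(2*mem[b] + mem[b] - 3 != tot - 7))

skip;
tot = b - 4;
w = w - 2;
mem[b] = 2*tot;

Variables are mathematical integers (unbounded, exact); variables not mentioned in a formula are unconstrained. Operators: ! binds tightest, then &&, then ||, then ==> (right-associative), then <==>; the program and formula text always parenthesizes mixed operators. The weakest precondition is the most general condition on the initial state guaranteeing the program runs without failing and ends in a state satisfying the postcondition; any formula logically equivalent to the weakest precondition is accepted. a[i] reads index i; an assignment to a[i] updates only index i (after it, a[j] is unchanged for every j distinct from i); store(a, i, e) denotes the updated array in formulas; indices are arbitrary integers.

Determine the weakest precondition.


Working backward. After the program, the postcondition 2*mem[b + 1] + 6 <= 3*w ==> (!(2*mem[b] + mem[b] - 3 != tot - 7)) must hold; in canonical form it is 2*mem[b + 1] <= 3*w - 6 ==> (!(3*mem[b] != tot - 4)).
Before mem[b] := 2*tot: 2*store(mem, b, 2*tot)[b + 1] <= 3*w - 6 ==> (!(3*store(mem, b, 2*tot)[b] != tot - 4))
Before w := w - 2: 2*store(mem, b, 2*tot)[b + 1] <= 3*w - 12 ==> (!(3*store(mem, b, 2*tot)[b] != tot - 4))
Before tot := b - 4: 2*store(mem, b, 2*b - 8)[b + 1] <= 3*w - 12 ==> (!(3*store(mem, b, 2*b - 8)[b] != b - 8))
Before skip: 2*store(mem, b, 2*b - 8)[b + 1] <= 3*w - 12 ==> (!(3*store(mem, b, 2*b - 8)[b] != b - 8))
Answer: WP = 2*store(mem, b, 2*b - 8)[b + 1] <= 3*w - 12 ==> (!(3*store(mem, b, 2*b - 8)[b] != b - 8))
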